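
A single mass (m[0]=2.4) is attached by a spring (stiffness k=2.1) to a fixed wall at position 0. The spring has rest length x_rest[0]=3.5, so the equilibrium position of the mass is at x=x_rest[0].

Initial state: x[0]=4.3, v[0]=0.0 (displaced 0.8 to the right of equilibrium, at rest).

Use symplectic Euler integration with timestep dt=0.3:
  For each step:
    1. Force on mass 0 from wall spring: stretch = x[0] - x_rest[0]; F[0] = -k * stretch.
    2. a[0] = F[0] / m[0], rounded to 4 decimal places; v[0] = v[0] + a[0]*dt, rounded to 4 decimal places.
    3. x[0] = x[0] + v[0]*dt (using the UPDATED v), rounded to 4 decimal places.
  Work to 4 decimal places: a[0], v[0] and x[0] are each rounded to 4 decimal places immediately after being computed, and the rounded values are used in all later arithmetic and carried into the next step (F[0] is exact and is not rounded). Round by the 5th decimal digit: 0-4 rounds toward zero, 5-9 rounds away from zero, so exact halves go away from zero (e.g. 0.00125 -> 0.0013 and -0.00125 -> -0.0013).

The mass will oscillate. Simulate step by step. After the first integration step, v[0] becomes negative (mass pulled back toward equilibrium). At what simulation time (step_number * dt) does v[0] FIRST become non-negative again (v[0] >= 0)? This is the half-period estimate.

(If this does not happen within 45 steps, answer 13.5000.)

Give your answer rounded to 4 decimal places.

Step 0: x=[4.3000] v=[0.0000]
Step 1: x=[4.2370] v=[-0.2100]
Step 2: x=[4.1160] v=[-0.4035]
Step 3: x=[3.9464] v=[-0.5652]
Step 4: x=[3.7417] v=[-0.6824]
Step 5: x=[3.5179] v=[-0.7459]
Step 6: x=[3.2927] v=[-0.7506]
Step 7: x=[3.0838] v=[-0.6962]
Step 8: x=[2.9077] v=[-0.5869]
Step 9: x=[2.7783] v=[-0.4314]
Step 10: x=[2.7057] v=[-0.2420]
Step 11: x=[2.6957] v=[-0.0335]
Step 12: x=[2.7490] v=[0.1776]
First v>=0 after going negative at step 12, time=3.6000

Answer: 3.6000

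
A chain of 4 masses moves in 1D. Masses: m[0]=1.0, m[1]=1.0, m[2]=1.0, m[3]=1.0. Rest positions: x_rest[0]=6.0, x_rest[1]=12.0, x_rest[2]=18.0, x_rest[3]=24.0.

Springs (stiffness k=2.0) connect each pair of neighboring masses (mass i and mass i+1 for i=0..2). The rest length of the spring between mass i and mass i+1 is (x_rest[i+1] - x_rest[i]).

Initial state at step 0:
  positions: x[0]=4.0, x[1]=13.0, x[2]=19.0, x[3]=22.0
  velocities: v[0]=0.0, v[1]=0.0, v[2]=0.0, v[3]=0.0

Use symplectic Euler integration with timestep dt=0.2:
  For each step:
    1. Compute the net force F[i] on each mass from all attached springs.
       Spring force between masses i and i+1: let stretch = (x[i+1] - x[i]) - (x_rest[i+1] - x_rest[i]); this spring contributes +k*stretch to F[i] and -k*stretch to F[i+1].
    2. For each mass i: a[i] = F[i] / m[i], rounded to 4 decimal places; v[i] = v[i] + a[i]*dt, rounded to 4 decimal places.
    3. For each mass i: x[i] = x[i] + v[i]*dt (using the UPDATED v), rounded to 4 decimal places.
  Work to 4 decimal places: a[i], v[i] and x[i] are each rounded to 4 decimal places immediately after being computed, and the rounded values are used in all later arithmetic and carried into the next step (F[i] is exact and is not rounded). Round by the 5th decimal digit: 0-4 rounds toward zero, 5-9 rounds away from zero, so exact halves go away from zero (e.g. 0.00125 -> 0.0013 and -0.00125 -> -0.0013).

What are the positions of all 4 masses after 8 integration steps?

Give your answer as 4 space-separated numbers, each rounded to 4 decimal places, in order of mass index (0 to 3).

Answer: 6.9707 10.0293 16.0293 24.9707

Derivation:
Step 0: x=[4.0000 13.0000 19.0000 22.0000] v=[0.0000 0.0000 0.0000 0.0000]
Step 1: x=[4.2400 12.7600 18.7600 22.2400] v=[1.2000 -1.2000 -1.2000 1.2000]
Step 2: x=[4.6816 12.3184 18.3184 22.6816] v=[2.2080 -2.2080 -2.2080 2.2080]
Step 3: x=[5.2541 11.7459 17.7459 23.2541] v=[2.8627 -2.8627 -2.8627 2.8627]
Step 4: x=[5.8660 11.1340 17.1340 23.8660] v=[3.0594 -3.0594 -3.0594 3.0594]
Step 5: x=[6.4193 10.5807 16.5807 24.4193] v=[2.7666 -2.7666 -2.7666 2.7666]
Step 6: x=[6.8255 10.1745 16.1745 24.8255] v=[2.0312 -2.0312 -2.0312 2.0312]
Step 7: x=[7.0197 9.9803 15.9803 25.0197] v=[0.9708 -0.9708 -0.9708 0.9708]
Step 8: x=[6.9707 10.0293 16.0293 24.9707] v=[-0.2450 0.2450 0.2450 -0.2450]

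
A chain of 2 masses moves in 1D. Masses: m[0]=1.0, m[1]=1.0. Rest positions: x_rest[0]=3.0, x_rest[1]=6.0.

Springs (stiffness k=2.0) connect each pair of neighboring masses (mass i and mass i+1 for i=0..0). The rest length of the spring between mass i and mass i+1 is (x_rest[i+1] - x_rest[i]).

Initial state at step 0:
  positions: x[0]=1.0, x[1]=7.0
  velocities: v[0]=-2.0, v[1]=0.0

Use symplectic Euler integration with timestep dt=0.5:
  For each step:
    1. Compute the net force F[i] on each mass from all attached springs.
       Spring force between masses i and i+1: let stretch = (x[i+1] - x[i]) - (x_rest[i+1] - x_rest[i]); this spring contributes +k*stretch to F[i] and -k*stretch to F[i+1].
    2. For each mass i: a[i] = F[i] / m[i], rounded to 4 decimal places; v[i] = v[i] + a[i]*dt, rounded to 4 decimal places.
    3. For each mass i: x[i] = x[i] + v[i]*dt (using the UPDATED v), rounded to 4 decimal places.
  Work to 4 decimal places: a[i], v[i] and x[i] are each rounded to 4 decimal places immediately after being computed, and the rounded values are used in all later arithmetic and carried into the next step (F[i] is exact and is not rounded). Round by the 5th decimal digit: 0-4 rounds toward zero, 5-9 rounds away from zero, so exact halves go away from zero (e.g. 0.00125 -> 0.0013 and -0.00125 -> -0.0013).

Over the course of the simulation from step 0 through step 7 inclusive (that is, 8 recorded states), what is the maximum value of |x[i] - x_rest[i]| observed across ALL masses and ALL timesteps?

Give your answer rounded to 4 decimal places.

Answer: 5.0000

Derivation:
Step 0: x=[1.0000 7.0000] v=[-2.0000 0.0000]
Step 1: x=[1.5000 5.5000] v=[1.0000 -3.0000]
Step 2: x=[2.5000 3.5000] v=[2.0000 -4.0000]
Step 3: x=[2.5000 2.5000] v=[0.0000 -2.0000]
Step 4: x=[1.0000 3.0000] v=[-3.0000 1.0000]
Step 5: x=[-1.0000 4.0000] v=[-4.0000 2.0000]
Step 6: x=[-2.0000 4.0000] v=[-2.0000 0.0000]
Step 7: x=[-1.5000 2.5000] v=[1.0000 -3.0000]
Max displacement = 5.0000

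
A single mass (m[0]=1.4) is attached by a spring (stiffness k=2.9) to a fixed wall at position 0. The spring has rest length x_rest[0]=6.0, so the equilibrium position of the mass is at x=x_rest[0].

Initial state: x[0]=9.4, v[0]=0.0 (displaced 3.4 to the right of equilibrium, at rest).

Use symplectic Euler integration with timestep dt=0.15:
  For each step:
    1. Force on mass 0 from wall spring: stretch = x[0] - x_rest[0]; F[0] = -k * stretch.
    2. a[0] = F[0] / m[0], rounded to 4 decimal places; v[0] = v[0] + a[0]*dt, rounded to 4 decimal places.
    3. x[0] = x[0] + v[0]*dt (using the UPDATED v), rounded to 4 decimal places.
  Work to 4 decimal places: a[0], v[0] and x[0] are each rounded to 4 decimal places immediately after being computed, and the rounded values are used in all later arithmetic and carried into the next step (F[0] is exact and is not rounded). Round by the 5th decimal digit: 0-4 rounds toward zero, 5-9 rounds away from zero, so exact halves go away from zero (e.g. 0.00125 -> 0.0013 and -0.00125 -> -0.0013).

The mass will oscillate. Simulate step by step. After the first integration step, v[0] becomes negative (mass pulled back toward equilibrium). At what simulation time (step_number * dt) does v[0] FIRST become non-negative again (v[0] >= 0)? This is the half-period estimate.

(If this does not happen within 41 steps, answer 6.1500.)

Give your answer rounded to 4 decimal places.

Step 0: x=[9.4000] v=[0.0000]
Step 1: x=[9.2415] v=[-1.0564]
Step 2: x=[8.9320] v=[-2.0636]
Step 3: x=[8.4858] v=[-2.9746]
Step 4: x=[7.9238] v=[-3.7470]
Step 5: x=[7.2721] v=[-4.3448]
Step 6: x=[6.5611] v=[-4.7401]
Step 7: x=[5.8239] v=[-4.9144]
Step 8: x=[5.0949] v=[-4.8597]
Step 9: x=[4.4081] v=[-4.5785]
Step 10: x=[3.7955] v=[-4.0839]
Step 11: x=[3.2857] v=[-3.3989]
Step 12: x=[2.9024] v=[-2.5555]
Step 13: x=[2.6635] v=[-1.5930]
Step 14: x=[2.5801] v=[-0.5563]
Step 15: x=[2.6560] v=[0.5063]
First v>=0 after going negative at step 15, time=2.2500

Answer: 2.2500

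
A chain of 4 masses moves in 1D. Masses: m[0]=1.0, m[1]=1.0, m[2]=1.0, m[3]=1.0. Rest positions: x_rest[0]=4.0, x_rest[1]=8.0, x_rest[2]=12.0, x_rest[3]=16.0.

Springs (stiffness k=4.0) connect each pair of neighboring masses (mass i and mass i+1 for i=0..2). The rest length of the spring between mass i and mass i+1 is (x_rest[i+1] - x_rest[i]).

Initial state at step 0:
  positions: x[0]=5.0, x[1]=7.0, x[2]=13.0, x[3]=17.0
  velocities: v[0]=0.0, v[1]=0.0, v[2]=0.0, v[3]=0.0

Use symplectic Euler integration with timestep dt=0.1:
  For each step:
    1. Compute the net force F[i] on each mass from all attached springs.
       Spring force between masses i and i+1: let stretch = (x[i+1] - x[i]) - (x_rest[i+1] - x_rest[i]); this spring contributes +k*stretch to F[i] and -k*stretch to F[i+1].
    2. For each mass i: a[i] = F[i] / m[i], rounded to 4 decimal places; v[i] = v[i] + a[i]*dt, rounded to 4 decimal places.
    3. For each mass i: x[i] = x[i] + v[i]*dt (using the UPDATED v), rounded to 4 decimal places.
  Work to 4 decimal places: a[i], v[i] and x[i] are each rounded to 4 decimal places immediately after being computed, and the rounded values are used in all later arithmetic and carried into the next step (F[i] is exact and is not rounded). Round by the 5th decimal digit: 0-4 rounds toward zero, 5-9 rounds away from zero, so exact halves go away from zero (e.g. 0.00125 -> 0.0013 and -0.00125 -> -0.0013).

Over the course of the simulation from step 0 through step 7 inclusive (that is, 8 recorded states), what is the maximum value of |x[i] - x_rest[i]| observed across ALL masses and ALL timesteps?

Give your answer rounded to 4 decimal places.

Answer: 1.5219

Derivation:
Step 0: x=[5.0000 7.0000 13.0000 17.0000] v=[0.0000 0.0000 0.0000 0.0000]
Step 1: x=[4.9200 7.1600 12.9200 17.0000] v=[-0.8000 1.6000 -0.8000 0.0000]
Step 2: x=[4.7696 7.4608 12.7728 16.9968] v=[-1.5040 3.0080 -1.4720 -0.0320]
Step 3: x=[4.5669 7.8664 12.5821 16.9846] v=[-2.0275 4.0563 -1.9072 -0.1216]
Step 4: x=[4.3361 8.3287 12.3789 16.9563] v=[-2.3077 4.6228 -2.0325 -0.2826]
Step 5: x=[4.1050 8.7933 12.1967 16.9049] v=[-2.3107 4.6458 -1.8216 -0.5136]
Step 6: x=[3.9015 9.2065 12.0667 16.8252] v=[-2.0354 4.1318 -1.2997 -0.7969]
Step 7: x=[3.7502 9.5219 12.0127 16.7152] v=[-1.5134 3.1539 -0.5404 -1.1003]
Max displacement = 1.5219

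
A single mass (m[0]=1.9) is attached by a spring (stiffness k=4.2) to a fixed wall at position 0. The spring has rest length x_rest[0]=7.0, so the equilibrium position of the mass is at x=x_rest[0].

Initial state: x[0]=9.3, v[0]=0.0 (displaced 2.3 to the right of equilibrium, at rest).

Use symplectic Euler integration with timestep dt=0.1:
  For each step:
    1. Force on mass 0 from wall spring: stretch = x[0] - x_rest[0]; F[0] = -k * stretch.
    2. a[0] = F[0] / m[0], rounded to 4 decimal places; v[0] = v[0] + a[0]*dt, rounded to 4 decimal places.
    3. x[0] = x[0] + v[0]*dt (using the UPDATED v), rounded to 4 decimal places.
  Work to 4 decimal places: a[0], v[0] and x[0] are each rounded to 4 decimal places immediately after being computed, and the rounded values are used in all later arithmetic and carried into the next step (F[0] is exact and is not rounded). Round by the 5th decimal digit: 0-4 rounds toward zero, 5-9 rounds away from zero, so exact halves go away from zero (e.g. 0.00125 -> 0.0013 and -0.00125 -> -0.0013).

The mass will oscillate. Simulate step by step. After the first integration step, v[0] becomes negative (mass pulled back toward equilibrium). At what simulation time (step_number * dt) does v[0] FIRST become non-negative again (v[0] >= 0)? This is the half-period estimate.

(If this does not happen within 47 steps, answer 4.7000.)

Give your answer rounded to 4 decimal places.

Answer: 2.2000

Derivation:
Step 0: x=[9.3000] v=[0.0000]
Step 1: x=[9.2492] v=[-0.5084]
Step 2: x=[9.1486] v=[-1.0056]
Step 3: x=[9.0005] v=[-1.4806]
Step 4: x=[8.8082] v=[-1.9228]
Step 5: x=[8.5760] v=[-2.3225]
Step 6: x=[8.3089] v=[-2.6709]
Step 7: x=[8.0129] v=[-2.9602]
Step 8: x=[7.6945] v=[-3.1841]
Step 9: x=[7.3607] v=[-3.3376]
Step 10: x=[7.0190] v=[-3.4173]
Step 11: x=[6.6769] v=[-3.4215]
Step 12: x=[6.3419] v=[-3.3501]
Step 13: x=[6.0214] v=[-3.2046]
Step 14: x=[5.7226] v=[-2.9883]
Step 15: x=[5.4520] v=[-2.7059]
Step 16: x=[5.2156] v=[-2.3637]
Step 17: x=[5.0187] v=[-1.9693]
Step 18: x=[4.8656] v=[-1.5313]
Step 19: x=[4.7597] v=[-1.0595]
Step 20: x=[4.7033] v=[-0.5643]
Step 21: x=[4.6976] v=[-0.0566]
Step 22: x=[4.7428] v=[0.4524]
First v>=0 after going negative at step 22, time=2.2000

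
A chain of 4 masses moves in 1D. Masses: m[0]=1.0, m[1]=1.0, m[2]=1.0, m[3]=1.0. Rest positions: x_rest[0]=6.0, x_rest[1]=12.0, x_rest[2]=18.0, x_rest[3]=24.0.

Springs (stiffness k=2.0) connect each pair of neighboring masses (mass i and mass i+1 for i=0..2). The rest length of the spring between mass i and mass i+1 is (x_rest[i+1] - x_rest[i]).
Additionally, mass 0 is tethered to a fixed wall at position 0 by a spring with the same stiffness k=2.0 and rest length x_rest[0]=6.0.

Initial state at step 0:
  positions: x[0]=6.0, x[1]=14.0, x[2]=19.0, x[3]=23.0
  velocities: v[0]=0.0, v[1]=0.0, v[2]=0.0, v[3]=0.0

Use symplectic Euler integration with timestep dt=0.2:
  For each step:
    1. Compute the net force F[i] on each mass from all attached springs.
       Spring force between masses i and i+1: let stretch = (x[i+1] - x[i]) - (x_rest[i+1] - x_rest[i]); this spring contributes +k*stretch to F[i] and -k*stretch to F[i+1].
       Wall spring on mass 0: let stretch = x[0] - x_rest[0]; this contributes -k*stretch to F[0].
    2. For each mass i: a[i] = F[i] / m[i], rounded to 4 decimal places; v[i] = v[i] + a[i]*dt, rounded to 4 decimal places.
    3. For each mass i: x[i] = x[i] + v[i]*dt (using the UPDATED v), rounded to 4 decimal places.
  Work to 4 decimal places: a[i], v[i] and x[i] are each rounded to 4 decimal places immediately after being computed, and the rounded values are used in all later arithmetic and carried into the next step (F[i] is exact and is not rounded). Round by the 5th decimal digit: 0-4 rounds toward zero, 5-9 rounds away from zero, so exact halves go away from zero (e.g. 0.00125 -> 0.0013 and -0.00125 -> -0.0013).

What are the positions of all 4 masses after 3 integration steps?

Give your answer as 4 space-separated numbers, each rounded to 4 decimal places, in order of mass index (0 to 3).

Step 0: x=[6.0000 14.0000 19.0000 23.0000] v=[0.0000 0.0000 0.0000 0.0000]
Step 1: x=[6.1600 13.7600 18.9200 23.1600] v=[0.8000 -1.2000 -0.4000 0.8000]
Step 2: x=[6.4352 13.3248 18.7664 23.4608] v=[1.3760 -2.1760 -0.7680 1.5040]
Step 3: x=[6.7468 12.7738 18.5530 23.8660] v=[1.5578 -2.7552 -1.0669 2.0262]

Answer: 6.7468 12.7738 18.5530 23.8660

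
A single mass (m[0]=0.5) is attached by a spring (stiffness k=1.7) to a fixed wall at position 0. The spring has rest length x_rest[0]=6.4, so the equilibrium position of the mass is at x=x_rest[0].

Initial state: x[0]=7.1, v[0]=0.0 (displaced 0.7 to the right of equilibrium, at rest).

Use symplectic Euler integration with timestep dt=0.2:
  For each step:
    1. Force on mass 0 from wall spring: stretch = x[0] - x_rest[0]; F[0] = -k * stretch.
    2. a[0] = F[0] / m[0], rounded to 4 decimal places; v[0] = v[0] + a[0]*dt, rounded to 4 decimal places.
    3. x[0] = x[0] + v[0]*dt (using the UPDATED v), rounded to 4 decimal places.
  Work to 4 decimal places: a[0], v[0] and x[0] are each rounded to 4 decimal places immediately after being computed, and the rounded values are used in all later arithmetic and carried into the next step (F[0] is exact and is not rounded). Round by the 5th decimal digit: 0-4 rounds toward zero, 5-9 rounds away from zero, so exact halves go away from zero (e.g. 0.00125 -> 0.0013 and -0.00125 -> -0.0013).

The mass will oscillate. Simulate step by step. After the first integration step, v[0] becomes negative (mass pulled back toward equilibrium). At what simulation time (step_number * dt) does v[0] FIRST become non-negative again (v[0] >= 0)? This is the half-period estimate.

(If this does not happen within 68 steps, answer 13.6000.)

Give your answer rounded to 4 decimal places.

Step 0: x=[7.1000] v=[0.0000]
Step 1: x=[7.0048] v=[-0.4760]
Step 2: x=[6.8273] v=[-0.8873]
Step 3: x=[6.5917] v=[-1.1779]
Step 4: x=[6.3300] v=[-1.3083]
Step 5: x=[6.0779] v=[-1.2607]
Step 6: x=[5.8696] v=[-1.0417]
Step 7: x=[5.7334] v=[-0.6810]
Step 8: x=[5.6879] v=[-0.2277]
Step 9: x=[5.7392] v=[0.2565]
First v>=0 after going negative at step 9, time=1.8000

Answer: 1.8000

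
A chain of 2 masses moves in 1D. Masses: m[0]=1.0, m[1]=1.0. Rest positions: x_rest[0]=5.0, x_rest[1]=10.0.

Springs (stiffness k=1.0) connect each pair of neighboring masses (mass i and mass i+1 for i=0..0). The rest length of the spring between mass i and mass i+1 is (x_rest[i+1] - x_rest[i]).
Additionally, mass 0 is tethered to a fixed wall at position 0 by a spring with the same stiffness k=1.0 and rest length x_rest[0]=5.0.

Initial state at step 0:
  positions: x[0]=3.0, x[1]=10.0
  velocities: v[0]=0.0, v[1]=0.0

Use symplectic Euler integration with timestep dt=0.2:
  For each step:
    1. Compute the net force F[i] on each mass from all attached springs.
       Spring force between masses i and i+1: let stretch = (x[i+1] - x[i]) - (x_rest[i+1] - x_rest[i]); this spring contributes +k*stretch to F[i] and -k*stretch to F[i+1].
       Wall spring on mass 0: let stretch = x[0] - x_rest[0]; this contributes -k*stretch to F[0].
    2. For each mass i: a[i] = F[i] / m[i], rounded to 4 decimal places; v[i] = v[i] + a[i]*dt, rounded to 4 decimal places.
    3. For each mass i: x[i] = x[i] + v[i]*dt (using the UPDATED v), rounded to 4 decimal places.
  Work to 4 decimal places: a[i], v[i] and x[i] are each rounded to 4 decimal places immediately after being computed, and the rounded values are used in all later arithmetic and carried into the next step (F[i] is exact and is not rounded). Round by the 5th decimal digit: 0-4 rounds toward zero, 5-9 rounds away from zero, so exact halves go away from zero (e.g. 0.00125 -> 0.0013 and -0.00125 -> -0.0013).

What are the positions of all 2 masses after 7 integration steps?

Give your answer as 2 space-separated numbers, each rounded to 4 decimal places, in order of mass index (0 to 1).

Step 0: x=[3.0000 10.0000] v=[0.0000 0.0000]
Step 1: x=[3.1600 9.9200] v=[0.8000 -0.4000]
Step 2: x=[3.4640 9.7696] v=[1.5200 -0.7520]
Step 3: x=[3.8817 9.5670] v=[2.0883 -1.0131]
Step 4: x=[4.3715 9.3370] v=[2.4490 -1.1502]
Step 5: x=[4.8851 9.1083] v=[2.5678 -1.1433]
Step 6: x=[5.3722 8.9107] v=[2.4354 -0.9879]
Step 7: x=[5.7859 8.7716] v=[2.0687 -0.6956]

Answer: 5.7859 8.7716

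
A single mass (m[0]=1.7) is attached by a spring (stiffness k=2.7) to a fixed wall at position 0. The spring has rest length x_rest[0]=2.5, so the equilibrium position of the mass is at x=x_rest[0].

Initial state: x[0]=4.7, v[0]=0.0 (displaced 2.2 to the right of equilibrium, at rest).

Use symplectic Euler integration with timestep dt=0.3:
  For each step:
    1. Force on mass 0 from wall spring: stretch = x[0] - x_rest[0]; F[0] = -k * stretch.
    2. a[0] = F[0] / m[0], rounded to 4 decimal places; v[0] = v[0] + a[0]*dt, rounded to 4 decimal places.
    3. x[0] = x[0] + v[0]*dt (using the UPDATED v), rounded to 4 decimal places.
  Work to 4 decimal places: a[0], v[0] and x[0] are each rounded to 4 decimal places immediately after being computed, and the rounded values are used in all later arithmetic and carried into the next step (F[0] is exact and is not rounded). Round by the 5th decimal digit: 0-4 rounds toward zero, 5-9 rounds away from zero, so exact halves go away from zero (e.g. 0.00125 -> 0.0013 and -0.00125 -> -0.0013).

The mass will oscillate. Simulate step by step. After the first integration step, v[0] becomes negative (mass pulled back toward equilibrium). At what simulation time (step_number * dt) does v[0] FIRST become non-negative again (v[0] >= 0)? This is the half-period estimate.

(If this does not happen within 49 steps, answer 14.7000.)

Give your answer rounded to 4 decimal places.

Answer: 2.7000

Derivation:
Step 0: x=[4.7000] v=[0.0000]
Step 1: x=[4.3855] v=[-1.0482]
Step 2: x=[3.8015] v=[-1.9466]
Step 3: x=[3.0315] v=[-2.5667]
Step 4: x=[2.1855] v=[-2.8199]
Step 5: x=[1.3845] v=[-2.6701]
Step 6: x=[0.7429] v=[-2.1386]
Step 7: x=[0.3525] v=[-1.3014]
Step 8: x=[0.2690] v=[-0.2782]
Step 9: x=[0.5044] v=[0.7848]
First v>=0 after going negative at step 9, time=2.7000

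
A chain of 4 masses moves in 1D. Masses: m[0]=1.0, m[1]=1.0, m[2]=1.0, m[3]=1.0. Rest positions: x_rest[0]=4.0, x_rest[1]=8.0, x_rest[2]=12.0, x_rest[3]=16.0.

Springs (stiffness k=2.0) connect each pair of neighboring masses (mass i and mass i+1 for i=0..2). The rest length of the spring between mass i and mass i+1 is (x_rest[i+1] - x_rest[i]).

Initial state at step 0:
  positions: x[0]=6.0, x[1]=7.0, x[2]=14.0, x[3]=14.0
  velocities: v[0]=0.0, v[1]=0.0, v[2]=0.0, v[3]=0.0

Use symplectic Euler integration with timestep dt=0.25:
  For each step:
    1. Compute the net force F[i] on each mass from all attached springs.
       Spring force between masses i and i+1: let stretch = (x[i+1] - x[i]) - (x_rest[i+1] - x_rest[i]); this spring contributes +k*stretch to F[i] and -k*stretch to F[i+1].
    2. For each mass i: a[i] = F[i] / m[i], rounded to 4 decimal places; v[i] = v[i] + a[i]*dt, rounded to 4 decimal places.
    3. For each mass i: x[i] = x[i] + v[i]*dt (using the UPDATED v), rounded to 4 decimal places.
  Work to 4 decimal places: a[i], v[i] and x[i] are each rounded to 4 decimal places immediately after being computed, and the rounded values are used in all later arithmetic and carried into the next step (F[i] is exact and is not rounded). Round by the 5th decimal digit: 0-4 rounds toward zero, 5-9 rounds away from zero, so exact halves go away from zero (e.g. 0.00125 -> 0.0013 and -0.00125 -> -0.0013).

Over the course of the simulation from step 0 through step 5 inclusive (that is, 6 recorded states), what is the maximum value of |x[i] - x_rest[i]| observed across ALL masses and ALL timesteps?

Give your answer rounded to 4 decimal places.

Answer: 2.3316

Derivation:
Step 0: x=[6.0000 7.0000 14.0000 14.0000] v=[0.0000 0.0000 0.0000 0.0000]
Step 1: x=[5.6250 7.7500 13.1250 14.5000] v=[-1.5000 3.0000 -3.5000 2.0000]
Step 2: x=[5.0156 8.9063 11.7500 15.3281] v=[-2.4375 4.6250 -5.5000 3.3125]
Step 3: x=[4.3926 9.9317 10.4668 16.2090] v=[-2.4922 4.1015 -5.1328 3.5235]
Step 4: x=[3.9619 10.3316 9.8345 16.8721] v=[-1.7227 1.5995 -2.5293 2.6524]
Step 5: x=[3.8274 9.8731 10.1440 17.1555] v=[-0.5379 -1.8339 1.2381 1.1336]
Max displacement = 2.3316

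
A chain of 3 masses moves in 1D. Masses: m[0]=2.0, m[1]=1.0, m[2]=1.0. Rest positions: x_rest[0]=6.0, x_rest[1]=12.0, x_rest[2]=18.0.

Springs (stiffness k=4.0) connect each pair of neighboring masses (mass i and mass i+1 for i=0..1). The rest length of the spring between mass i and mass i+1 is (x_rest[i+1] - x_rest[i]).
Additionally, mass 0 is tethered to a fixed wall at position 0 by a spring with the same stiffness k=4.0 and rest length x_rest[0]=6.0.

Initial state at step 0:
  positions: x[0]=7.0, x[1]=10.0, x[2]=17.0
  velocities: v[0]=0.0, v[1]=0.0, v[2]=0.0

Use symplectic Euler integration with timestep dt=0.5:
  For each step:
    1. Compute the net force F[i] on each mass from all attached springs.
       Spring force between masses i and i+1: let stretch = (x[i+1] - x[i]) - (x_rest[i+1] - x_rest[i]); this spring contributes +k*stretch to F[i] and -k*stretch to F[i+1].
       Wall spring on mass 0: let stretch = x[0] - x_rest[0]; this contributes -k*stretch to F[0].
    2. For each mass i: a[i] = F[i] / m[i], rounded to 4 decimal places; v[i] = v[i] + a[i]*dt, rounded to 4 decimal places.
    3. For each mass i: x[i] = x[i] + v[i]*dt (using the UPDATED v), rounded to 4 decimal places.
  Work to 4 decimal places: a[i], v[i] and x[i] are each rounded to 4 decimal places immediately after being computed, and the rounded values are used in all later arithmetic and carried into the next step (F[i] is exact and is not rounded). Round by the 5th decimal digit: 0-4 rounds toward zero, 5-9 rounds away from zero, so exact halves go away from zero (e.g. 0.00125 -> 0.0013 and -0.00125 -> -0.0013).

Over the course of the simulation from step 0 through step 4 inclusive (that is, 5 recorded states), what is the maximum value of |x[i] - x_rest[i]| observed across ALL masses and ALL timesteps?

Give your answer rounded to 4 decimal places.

Answer: 2.5000

Derivation:
Step 0: x=[7.0000 10.0000 17.0000] v=[0.0000 0.0000 0.0000]
Step 1: x=[5.0000 14.0000 16.0000] v=[-4.0000 8.0000 -2.0000]
Step 2: x=[5.0000 11.0000 19.0000] v=[0.0000 -6.0000 6.0000]
Step 3: x=[5.5000 10.0000 20.0000] v=[1.0000 -2.0000 2.0000]
Step 4: x=[5.5000 14.5000 17.0000] v=[0.0000 9.0000 -6.0000]
Max displacement = 2.5000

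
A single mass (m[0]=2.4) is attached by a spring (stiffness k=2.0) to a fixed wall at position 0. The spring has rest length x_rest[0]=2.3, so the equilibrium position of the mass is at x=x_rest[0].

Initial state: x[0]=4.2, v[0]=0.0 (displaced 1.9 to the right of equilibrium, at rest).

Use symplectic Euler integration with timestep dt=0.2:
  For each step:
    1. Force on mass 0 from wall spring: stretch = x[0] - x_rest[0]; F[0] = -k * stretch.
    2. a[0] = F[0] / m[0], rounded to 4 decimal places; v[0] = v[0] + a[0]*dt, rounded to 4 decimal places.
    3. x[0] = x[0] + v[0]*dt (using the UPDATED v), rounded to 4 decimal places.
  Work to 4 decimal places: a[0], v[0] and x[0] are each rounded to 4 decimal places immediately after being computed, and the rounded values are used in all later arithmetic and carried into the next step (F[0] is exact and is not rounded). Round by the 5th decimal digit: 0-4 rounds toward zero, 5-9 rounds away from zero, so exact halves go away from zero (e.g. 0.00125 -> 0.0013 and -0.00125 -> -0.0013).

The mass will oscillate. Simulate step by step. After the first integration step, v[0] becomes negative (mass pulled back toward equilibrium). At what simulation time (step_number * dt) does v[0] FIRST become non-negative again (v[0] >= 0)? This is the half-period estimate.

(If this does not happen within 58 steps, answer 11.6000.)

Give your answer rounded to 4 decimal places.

Answer: 3.6000

Derivation:
Step 0: x=[4.2000] v=[0.0000]
Step 1: x=[4.1367] v=[-0.3167]
Step 2: x=[4.0121] v=[-0.6228]
Step 3: x=[3.8305] v=[-0.9082]
Step 4: x=[3.5978] v=[-1.1633]
Step 5: x=[3.3219] v=[-1.3796]
Step 6: x=[3.0119] v=[-1.5499]
Step 7: x=[2.6782] v=[-1.6686]
Step 8: x=[2.3319] v=[-1.7316]
Step 9: x=[1.9845] v=[-1.7369]
Step 10: x=[1.6476] v=[-1.6843]
Step 11: x=[1.3325] v=[-1.5756]
Step 12: x=[1.0496] v=[-1.4143]
Step 13: x=[0.8084] v=[-1.2059]
Step 14: x=[0.6169] v=[-0.9573]
Step 15: x=[0.4815] v=[-0.6768]
Step 16: x=[0.4068] v=[-0.3737]
Step 17: x=[0.3952] v=[-0.0582]
Step 18: x=[0.4471] v=[0.2593]
First v>=0 after going negative at step 18, time=3.6000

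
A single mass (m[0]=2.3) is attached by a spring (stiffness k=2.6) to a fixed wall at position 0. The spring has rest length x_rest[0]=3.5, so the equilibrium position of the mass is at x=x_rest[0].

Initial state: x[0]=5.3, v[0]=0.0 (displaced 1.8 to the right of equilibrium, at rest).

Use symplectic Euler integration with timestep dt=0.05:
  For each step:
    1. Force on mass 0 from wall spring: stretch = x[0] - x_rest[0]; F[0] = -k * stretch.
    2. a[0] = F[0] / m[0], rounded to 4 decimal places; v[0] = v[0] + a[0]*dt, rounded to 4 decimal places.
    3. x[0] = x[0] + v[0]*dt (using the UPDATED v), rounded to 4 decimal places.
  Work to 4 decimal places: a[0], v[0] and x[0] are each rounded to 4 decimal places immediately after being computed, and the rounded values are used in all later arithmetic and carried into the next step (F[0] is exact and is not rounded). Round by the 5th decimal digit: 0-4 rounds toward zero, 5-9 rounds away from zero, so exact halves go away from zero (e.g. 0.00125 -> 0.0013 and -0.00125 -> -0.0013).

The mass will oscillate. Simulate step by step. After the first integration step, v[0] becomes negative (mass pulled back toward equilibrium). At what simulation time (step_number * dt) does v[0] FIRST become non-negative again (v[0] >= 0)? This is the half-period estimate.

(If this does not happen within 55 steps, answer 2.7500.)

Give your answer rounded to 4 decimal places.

Step 0: x=[5.3000] v=[0.0000]
Step 1: x=[5.2949] v=[-0.1017]
Step 2: x=[5.2847] v=[-0.2032]
Step 3: x=[5.2695] v=[-0.3041]
Step 4: x=[5.2493] v=[-0.4041]
Step 5: x=[5.2242] v=[-0.5030]
Step 6: x=[5.1942] v=[-0.6005]
Step 7: x=[5.1594] v=[-0.6963]
Step 8: x=[5.1199] v=[-0.7901]
Step 9: x=[5.0758] v=[-0.8817]
Step 10: x=[5.0273] v=[-0.9708]
Step 11: x=[4.9744] v=[-1.0571]
Step 12: x=[4.9174] v=[-1.1404]
Step 13: x=[4.8564] v=[-1.2205]
Step 14: x=[4.7915] v=[-1.2972]
Step 15: x=[4.7230] v=[-1.3702]
Step 16: x=[4.6510] v=[-1.4393]
Step 17: x=[4.5758] v=[-1.5044]
Step 18: x=[4.4975] v=[-1.5652]
Step 19: x=[4.4164] v=[-1.6216]
Step 20: x=[4.3327] v=[-1.6734]
Step 21: x=[4.2467] v=[-1.7205]
Step 22: x=[4.1586] v=[-1.7627]
Step 23: x=[4.0686] v=[-1.7999]
Step 24: x=[3.9770] v=[-1.8320]
Step 25: x=[3.8841] v=[-1.8590]
Step 26: x=[3.7901] v=[-1.8807]
Step 27: x=[3.6952] v=[-1.8971]
Step 28: x=[3.5998] v=[-1.9081]
Step 29: x=[3.5041] v=[-1.9137]
Step 30: x=[3.4084] v=[-1.9139]
Step 31: x=[3.3130] v=[-1.9087]
Step 32: x=[3.2181] v=[-1.8981]
Step 33: x=[3.1240] v=[-1.8822]
Step 34: x=[3.0310] v=[-1.8610]
Step 35: x=[2.9393] v=[-1.8345]
Step 36: x=[2.8492] v=[-1.8028]
Step 37: x=[2.7609] v=[-1.7660]
Step 38: x=[2.6747] v=[-1.7242]
Step 39: x=[2.5908] v=[-1.6776]
Step 40: x=[2.5095] v=[-1.6262]
Step 41: x=[2.4310] v=[-1.5702]
Step 42: x=[2.3555] v=[-1.5098]
Step 43: x=[2.2832] v=[-1.4451]
Step 44: x=[2.2144] v=[-1.3763]
Step 45: x=[2.1492] v=[-1.3036]
Step 46: x=[2.0878] v=[-1.2273]
Step 47: x=[2.0304] v=[-1.1475]
Step 48: x=[1.9772] v=[-1.0644]
Step 49: x=[1.9283] v=[-0.9783]
Step 50: x=[1.8838] v=[-0.8895]
Step 51: x=[1.8439] v=[-0.7982]
Step 52: x=[1.8087] v=[-0.7046]
Step 53: x=[1.7783] v=[-0.6090]
Step 54: x=[1.7527] v=[-0.5117]
Step 55: x=[1.7321] v=[-0.4129]
v[0] did not become non-negative within 55 steps; using fallback time=2.7500

Answer: 2.7500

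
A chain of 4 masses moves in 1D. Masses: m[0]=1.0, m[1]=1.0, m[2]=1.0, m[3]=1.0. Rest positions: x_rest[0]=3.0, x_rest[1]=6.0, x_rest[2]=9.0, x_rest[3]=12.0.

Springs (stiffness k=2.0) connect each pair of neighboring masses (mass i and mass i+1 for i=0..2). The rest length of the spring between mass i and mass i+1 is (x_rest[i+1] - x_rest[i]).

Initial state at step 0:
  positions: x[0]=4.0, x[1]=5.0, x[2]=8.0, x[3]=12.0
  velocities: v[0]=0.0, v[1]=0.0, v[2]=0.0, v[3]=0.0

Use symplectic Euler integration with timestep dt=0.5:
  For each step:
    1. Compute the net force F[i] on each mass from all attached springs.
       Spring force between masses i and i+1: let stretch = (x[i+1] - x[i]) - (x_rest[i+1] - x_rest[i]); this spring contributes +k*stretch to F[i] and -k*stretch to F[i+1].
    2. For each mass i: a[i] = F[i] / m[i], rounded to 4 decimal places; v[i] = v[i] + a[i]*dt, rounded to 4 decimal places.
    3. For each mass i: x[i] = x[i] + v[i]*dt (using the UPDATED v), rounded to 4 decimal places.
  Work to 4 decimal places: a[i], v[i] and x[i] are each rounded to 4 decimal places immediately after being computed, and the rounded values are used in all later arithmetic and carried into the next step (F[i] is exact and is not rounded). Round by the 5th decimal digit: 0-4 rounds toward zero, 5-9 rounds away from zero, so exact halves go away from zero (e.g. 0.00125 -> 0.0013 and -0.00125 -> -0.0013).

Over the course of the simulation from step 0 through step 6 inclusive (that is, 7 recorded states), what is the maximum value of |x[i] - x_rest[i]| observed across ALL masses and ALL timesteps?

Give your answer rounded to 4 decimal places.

Answer: 1.1875

Derivation:
Step 0: x=[4.0000 5.0000 8.0000 12.0000] v=[0.0000 0.0000 0.0000 0.0000]
Step 1: x=[3.0000 6.0000 8.5000 11.5000] v=[-2.0000 2.0000 1.0000 -1.0000]
Step 2: x=[2.0000 6.7500 9.2500 11.0000] v=[-2.0000 1.5000 1.5000 -1.0000]
Step 3: x=[1.8750 6.3750 9.6250 11.1250] v=[-0.2500 -0.7500 0.7500 0.2500]
Step 4: x=[2.5000 5.3750 9.1250 12.0000] v=[1.2500 -2.0000 -1.0000 1.7500]
Step 5: x=[3.0625 4.8125 8.1875 12.9375] v=[1.1250 -1.1250 -1.8750 1.8750]
Step 6: x=[3.0000 5.0625 7.9375 13.0000] v=[-0.1250 0.5000 -0.5000 0.1250]
Max displacement = 1.1875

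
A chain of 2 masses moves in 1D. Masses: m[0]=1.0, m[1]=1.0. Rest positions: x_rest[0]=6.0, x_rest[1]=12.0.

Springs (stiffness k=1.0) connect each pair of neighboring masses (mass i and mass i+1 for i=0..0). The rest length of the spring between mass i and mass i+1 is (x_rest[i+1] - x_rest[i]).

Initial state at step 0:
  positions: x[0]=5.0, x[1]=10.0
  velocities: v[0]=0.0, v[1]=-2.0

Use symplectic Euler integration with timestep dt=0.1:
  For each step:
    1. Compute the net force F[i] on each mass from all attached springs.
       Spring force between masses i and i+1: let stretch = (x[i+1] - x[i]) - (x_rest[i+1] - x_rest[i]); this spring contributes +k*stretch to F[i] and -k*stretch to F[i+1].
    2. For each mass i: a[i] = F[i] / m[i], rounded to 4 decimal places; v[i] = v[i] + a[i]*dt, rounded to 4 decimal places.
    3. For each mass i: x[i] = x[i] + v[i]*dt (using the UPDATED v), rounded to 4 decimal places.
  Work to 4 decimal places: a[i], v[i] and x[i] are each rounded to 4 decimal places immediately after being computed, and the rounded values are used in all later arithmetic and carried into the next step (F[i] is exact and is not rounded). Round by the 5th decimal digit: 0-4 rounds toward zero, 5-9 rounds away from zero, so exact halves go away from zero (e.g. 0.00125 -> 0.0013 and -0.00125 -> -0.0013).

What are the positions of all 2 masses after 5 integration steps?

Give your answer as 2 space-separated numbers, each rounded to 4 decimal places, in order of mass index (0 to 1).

Answer: 4.8177 9.1823

Derivation:
Step 0: x=[5.0000 10.0000] v=[0.0000 -2.0000]
Step 1: x=[4.9900 9.8100] v=[-0.1000 -1.9000]
Step 2: x=[4.9682 9.6318] v=[-0.2180 -1.7820]
Step 3: x=[4.9330 9.4670] v=[-0.3516 -1.6484]
Step 4: x=[4.8832 9.3168] v=[-0.4982 -1.5018]
Step 5: x=[4.8177 9.1823] v=[-0.6548 -1.3452]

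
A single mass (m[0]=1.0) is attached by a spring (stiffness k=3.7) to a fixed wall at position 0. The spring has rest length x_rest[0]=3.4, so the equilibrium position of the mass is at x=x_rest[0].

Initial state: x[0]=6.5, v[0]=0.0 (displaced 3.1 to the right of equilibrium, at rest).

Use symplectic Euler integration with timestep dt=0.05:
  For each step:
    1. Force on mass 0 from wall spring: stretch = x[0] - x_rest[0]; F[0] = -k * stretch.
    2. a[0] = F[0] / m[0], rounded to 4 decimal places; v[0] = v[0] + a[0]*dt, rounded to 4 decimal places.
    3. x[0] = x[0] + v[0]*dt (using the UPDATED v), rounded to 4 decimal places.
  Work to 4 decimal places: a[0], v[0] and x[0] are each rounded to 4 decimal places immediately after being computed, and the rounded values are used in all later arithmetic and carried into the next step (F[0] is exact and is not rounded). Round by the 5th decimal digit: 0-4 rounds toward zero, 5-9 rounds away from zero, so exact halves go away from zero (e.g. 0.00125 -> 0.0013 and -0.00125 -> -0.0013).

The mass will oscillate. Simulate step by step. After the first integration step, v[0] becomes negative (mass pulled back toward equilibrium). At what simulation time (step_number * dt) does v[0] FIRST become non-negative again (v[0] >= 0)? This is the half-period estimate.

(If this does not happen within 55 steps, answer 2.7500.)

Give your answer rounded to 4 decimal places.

Step 0: x=[6.5000] v=[0.0000]
Step 1: x=[6.4713] v=[-0.5735]
Step 2: x=[6.4142] v=[-1.1417]
Step 3: x=[6.3292] v=[-1.6993]
Step 4: x=[6.2171] v=[-2.2412]
Step 5: x=[6.0790] v=[-2.7624]
Step 6: x=[5.9161] v=[-3.2580]
Step 7: x=[5.7299] v=[-3.7235]
Step 8: x=[5.5222] v=[-4.1545]
Step 9: x=[5.2948] v=[-4.5471]
Step 10: x=[5.0499] v=[-4.8976]
Step 11: x=[4.7898] v=[-5.2028]
Step 12: x=[4.5168] v=[-5.4599]
Step 13: x=[4.2335] v=[-5.6665]
Step 14: x=[3.9425] v=[-5.8207]
Step 15: x=[3.6464] v=[-5.9211]
Step 16: x=[3.3481] v=[-5.9667]
Step 17: x=[3.0502] v=[-5.9571]
Step 18: x=[2.7556] v=[-5.8924]
Step 19: x=[2.4669] v=[-5.7732]
Step 20: x=[2.1869] v=[-5.6006]
Step 21: x=[1.9181] v=[-5.3762]
Step 22: x=[1.6630] v=[-5.1021]
Step 23: x=[1.4240] v=[-4.7808]
Step 24: x=[1.2032] v=[-4.4152]
Step 25: x=[1.0028] v=[-4.0088]
Step 26: x=[0.8245] v=[-3.5653]
Step 27: x=[0.6701] v=[-3.0888]
Step 28: x=[0.5409] v=[-2.5838]
Step 29: x=[0.4382] v=[-2.0549]
Step 30: x=[0.3629] v=[-1.5070]
Step 31: x=[0.3156] v=[-0.9451]
Step 32: x=[0.2969] v=[-0.3745]
Step 33: x=[0.3069] v=[0.1996]
First v>=0 after going negative at step 33, time=1.6500

Answer: 1.6500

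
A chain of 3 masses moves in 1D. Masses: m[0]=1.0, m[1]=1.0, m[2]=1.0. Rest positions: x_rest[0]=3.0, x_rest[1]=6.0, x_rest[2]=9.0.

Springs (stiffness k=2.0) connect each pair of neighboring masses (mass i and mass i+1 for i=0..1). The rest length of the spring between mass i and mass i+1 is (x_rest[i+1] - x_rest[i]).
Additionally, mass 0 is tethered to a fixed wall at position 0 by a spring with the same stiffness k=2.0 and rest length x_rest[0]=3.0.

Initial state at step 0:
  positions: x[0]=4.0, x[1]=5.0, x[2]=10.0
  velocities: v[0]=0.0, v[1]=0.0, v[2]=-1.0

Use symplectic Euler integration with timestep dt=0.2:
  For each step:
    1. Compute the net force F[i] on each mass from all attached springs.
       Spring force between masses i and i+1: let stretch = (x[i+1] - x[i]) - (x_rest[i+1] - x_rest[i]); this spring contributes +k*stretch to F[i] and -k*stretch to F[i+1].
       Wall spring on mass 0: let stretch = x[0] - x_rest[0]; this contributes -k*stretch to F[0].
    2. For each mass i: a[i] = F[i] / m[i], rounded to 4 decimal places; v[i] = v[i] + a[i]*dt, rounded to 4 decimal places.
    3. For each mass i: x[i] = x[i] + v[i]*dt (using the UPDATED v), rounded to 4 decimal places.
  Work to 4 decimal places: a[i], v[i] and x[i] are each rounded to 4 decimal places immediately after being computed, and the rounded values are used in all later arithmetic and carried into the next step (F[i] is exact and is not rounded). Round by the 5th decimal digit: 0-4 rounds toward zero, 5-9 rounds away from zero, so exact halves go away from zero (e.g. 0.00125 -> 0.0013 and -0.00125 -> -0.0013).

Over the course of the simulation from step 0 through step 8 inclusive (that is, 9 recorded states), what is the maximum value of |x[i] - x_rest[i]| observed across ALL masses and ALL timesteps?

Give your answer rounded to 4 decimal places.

Step 0: x=[4.0000 5.0000 10.0000] v=[0.0000 0.0000 -1.0000]
Step 1: x=[3.7600 5.3200 9.6400] v=[-1.2000 1.6000 -1.8000]
Step 2: x=[3.3440 5.8608 9.1744] v=[-2.0800 2.7040 -2.3280]
Step 3: x=[2.8618 6.4653 8.6837] v=[-2.4109 3.0227 -2.4534]
Step 4: x=[2.4390 6.9590 8.2555] v=[-2.1142 2.4687 -2.1408]
Step 5: x=[2.1826 7.1949 7.9636] v=[-1.2818 1.1793 -1.4594]
Step 6: x=[2.1526 7.0913 7.8502] v=[-0.1499 -0.5181 -0.5669]
Step 7: x=[2.3455 6.6533 7.9161] v=[0.9645 -2.1900 0.3295]
Step 8: x=[2.6954 5.9717 8.1210] v=[1.7494 -3.4080 1.0244]
Max displacement = 1.1949

Answer: 1.1949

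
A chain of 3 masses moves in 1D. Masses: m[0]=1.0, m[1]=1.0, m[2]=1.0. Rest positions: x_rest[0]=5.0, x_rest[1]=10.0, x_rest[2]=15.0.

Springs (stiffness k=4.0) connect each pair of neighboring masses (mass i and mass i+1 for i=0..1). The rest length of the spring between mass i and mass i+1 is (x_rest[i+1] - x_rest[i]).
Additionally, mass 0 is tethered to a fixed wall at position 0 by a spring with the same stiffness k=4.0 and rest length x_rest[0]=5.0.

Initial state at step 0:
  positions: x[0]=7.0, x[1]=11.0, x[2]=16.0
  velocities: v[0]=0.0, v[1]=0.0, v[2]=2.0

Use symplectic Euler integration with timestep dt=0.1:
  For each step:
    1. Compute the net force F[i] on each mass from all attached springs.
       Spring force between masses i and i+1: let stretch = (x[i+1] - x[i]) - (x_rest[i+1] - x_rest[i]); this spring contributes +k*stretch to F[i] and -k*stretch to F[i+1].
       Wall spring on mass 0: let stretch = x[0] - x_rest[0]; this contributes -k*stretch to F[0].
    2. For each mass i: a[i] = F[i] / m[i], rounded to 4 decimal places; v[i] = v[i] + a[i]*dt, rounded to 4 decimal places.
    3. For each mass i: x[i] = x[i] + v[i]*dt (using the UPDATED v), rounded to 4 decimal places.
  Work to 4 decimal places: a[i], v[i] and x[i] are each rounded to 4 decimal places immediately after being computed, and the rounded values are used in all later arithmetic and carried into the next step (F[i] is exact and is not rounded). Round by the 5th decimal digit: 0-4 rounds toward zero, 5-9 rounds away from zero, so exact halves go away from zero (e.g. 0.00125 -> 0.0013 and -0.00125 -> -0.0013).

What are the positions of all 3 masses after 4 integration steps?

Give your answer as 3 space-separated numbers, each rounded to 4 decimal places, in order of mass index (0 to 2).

Step 0: x=[7.0000 11.0000 16.0000] v=[0.0000 0.0000 2.0000]
Step 1: x=[6.8800 11.0400 16.2000] v=[-1.2000 0.4000 2.0000]
Step 2: x=[6.6512 11.1200 16.3936] v=[-2.2880 0.8000 1.9360]
Step 3: x=[6.3351 11.2322 16.5763] v=[-3.1610 1.1219 1.8266]
Step 4: x=[5.9615 11.3623 16.7452] v=[-3.7362 1.3007 1.6890]

Answer: 5.9615 11.3623 16.7452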